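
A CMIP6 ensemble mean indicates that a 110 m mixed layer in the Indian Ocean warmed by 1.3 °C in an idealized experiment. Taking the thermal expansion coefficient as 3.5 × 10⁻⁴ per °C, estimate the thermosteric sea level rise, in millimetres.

Δh = αΔT·H = 3.5×10⁻⁴ × 1.3 × 110 = 0.05005 m

50.1 mm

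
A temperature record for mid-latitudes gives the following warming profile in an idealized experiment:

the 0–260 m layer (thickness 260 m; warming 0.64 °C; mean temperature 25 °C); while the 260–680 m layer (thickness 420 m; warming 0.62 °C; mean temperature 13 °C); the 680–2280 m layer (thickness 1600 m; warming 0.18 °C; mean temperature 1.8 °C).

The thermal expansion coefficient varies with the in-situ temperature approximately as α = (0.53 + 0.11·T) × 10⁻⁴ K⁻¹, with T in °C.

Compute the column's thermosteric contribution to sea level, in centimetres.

Δh = 12.7 cm

Layer 1: α = (0.53 + 0.11×25)×10⁻⁴ = 3.28×10⁻⁴ K⁻¹
Layer 2: α = (0.53 + 0.11×13)×10⁻⁴ = 1.96×10⁻⁴ K⁻¹
Layer 3: α = (0.53 + 0.11×1.8)×10⁻⁴ = 0.728×10⁻⁴ K⁻¹
260 × 0.64 × 3.28×10⁻⁴ = 0.0545792 m
260–680 m: 420 × 1.96×10⁻⁴ × 0.62 = 0.0510384 m
Layer 3: 0.728×10⁻⁴ × 0.18 × 1600 = 0.0209664 m
Δh = 0.0545792 + 0.0510384 + 0.0209664 = 0.126584 m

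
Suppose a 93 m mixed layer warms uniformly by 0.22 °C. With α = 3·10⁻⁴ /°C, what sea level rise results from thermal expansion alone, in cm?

0.61 cm of thermosteric rise

Δh = αΔT·H = 3×10⁻⁴ × 0.22 × 93 = 0.006138 m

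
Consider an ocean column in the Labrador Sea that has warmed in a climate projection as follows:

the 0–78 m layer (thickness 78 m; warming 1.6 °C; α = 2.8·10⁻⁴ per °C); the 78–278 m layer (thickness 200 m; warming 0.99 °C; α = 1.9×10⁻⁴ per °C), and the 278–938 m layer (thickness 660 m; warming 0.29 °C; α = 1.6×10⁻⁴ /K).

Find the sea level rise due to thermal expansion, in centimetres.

Δh = 10 cm

1.6 × 78 × 2.8×10⁻⁴ = 0.034944 m
Layer 2: 0.99 × 1.9×10⁻⁴ × 200 = 0.03762 m
278–938 m: 0.29 × 660 × 1.6×10⁻⁴ = 0.030624 m
Δh = 0.034944 + 0.03762 + 0.030624 = 0.103188 m ≈ 10 cm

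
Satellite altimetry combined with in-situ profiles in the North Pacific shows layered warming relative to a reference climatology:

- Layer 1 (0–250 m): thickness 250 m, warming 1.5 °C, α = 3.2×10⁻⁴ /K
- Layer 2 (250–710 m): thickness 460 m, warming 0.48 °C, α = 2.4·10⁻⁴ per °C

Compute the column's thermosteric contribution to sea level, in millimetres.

170 mm

1.5 × 3.2×10⁻⁴ × 250 = 0.12000 m
Layer 2: 460 × 2.4×10⁻⁴ × 0.48 = 0.052992 m
Δh = 0.12000 + 0.052992 = 0.172992 m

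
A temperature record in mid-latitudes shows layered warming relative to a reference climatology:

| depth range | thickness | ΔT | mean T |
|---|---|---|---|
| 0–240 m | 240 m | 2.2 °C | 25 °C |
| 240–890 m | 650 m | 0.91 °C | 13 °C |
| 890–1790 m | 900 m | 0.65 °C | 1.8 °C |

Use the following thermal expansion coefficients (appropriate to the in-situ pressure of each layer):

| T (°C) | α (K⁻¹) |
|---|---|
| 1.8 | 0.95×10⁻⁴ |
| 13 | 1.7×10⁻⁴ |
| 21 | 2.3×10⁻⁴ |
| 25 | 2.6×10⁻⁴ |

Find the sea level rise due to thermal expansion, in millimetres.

290 mm of thermosteric rise

Layer 1 at 25 °C → α = 2.6×10⁻⁴ K⁻¹
Layer 2 at 13 °C → α = 1.7×10⁻⁴ K⁻¹
Layer 3 at 1.8 °C → α = 0.95×10⁻⁴ K⁻¹
0–240 m: 2.2 × 240 × 2.6×10⁻⁴ = 0.13728 m
0.91 × 1.7×10⁻⁴ × 650 = 0.100555 m
890–1790 m: 0.65 × 900 × 0.95×10⁻⁴ = 0.055575 m
Δh = 0.13728 + 0.100555 + 0.055575 = 0.29341 m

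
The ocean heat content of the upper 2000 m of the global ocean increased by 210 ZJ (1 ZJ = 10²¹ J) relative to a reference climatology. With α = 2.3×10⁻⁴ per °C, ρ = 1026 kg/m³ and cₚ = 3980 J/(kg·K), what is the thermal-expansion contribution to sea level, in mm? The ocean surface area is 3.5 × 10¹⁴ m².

33.8 mm

Per unit area: Q = 210×10²¹ / (3.5×10¹⁴) = 6×10⁸ J/m²
Δh = αQ/(ρcₚ) = 2.3×10⁻⁴ × 6×10⁸ / (1026 × 3980) ≈ 0.033795 m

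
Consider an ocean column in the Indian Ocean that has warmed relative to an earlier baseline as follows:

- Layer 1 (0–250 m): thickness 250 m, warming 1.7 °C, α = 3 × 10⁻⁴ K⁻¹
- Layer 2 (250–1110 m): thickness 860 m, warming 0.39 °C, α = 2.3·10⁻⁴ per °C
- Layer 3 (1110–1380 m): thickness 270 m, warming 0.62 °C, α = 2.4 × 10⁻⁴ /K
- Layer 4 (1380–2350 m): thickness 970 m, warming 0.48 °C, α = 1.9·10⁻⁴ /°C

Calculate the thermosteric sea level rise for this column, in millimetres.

Δh ≈ 333 mm

Layer 1: 1.7 × 250 × 3×10⁻⁴ = 0.12750 m
0.39 × 2.3×10⁻⁴ × 860 = 0.077142 m
1110–1380 m: 270 × 0.62 × 2.4×10⁻⁴ = 0.040176 m
1.9×10⁻⁴ × 0.48 × 970 = 0.088464 m
Δh = 0.12750 + 0.077142 + 0.040176 + 0.088464 = 0.333282 m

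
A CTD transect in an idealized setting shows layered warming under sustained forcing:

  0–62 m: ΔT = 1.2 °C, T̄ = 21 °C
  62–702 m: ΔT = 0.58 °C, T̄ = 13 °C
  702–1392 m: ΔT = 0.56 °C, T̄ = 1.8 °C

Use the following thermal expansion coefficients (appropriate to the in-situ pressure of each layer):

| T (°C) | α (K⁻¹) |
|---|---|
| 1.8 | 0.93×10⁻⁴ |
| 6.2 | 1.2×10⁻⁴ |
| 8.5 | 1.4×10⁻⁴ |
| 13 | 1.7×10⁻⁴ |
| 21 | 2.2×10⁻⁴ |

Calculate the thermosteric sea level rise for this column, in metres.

about 0.115 m

Layer 1 at 21 °C → α = 2.2×10⁻⁴ K⁻¹
Layer 2 at 13 °C → α = 1.7×10⁻⁴ K⁻¹
Layer 3 at 1.8 °C → α = 0.93×10⁻⁴ K⁻¹
2.2×10⁻⁴ × 62 × 1.2 = 0.016368 m
Layer 2: 0.58 × 640 × 1.7×10⁻⁴ = 0.063104 m
Layer 3: 0.56 × 690 × 0.93×10⁻⁴ = 0.0359352 m
Δh = 0.016368 + 0.063104 + 0.0359352 = 0.1154072 m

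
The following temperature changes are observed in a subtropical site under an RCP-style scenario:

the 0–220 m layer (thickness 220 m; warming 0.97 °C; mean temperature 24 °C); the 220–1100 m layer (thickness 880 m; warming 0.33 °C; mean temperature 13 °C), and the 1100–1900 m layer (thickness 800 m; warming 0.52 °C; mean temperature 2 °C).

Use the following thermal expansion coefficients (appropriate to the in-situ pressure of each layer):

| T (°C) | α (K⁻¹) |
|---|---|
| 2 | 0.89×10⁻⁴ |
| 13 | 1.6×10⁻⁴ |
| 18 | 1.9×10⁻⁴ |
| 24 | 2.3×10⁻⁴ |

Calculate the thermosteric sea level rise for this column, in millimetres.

Δh ≈ 133 mm

Layer 1 at 24 °C → α = 2.3×10⁻⁴ K⁻¹
Layer 2 at 13 °C → α = 1.6×10⁻⁴ K⁻¹
Layer 3 at 2 °C → α = 0.89×10⁻⁴ K⁻¹
0.97 × 220 × 2.3×10⁻⁴ = 0.049082 m
0.33 × 880 × 1.6×10⁻⁴ = 0.046464 m
1100–1900 m: 0.52 × 800 × 0.89×10⁻⁴ = 0.037024 m
Δh = 0.049082 + 0.046464 + 0.037024 = 0.13257 m ≈ 133 mm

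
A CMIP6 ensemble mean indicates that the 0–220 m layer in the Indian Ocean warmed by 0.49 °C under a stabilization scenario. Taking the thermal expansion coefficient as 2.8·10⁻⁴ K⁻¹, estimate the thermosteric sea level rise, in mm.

Δh = 30 mm

Δh = αΔT·H = 2.8×10⁻⁴ × 0.49 × 220 = 0.030184 m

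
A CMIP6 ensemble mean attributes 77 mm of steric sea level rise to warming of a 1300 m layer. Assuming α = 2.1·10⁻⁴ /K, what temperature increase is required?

about 0.282 K

ΔT = Δh/(αH) = 0.077 / (2.1×10⁻⁴ × 1300) ≈ 0.2821 K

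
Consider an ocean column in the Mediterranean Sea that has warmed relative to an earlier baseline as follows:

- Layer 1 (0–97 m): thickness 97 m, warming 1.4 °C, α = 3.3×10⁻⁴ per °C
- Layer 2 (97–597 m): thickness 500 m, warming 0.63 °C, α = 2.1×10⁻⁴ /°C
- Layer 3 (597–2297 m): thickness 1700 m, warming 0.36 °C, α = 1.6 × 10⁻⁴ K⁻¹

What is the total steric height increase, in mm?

Δh ≈ 209 mm

97 × 1.4 × 3.3×10⁻⁴ = 0.044814 m
97–597 m: 2.1×10⁻⁴ × 0.63 × 500 = 0.06615 m
597–2297 m: 0.36 × 1700 × 1.6×10⁻⁴ = 0.09792 m
Δh = 0.044814 + 0.06615 + 0.09792 = 0.208884 m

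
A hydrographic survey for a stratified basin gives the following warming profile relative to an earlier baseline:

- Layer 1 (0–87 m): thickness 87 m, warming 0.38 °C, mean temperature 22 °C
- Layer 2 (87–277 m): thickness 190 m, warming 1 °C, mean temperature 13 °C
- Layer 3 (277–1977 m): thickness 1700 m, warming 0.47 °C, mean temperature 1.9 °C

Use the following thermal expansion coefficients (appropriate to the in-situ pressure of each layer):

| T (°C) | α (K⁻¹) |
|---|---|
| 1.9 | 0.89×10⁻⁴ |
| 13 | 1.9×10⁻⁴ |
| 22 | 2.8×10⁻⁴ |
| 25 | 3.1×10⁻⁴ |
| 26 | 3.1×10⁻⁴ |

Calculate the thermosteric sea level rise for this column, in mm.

Layer 1 at 22 °C → α = 2.8×10⁻⁴ K⁻¹
Layer 2 at 13 °C → α = 1.9×10⁻⁴ K⁻¹
Layer 3 at 1.9 °C → α = 0.89×10⁻⁴ K⁻¹
0.38 × 87 × 2.8×10⁻⁴ = 0.0092568 m
Layer 2: 1.9×10⁻⁴ × 190 × 1 = 0.03610 m
Layer 3: 1700 × 0.89×10⁻⁴ × 0.47 = 0.071111 m
Δh = 0.0092568 + 0.03610 + 0.071111 = 0.1164678 m

116 mm of thermosteric rise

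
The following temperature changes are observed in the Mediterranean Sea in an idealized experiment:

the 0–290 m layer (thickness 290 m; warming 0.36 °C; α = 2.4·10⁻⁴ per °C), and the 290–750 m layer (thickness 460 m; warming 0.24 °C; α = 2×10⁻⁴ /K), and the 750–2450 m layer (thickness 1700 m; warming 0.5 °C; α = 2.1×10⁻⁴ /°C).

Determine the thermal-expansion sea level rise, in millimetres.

290 × 0.36 × 2.4×10⁻⁴ = 0.025056 m
290–750 m: 0.24 × 2×10⁻⁴ × 460 = 0.02208 m
Layer 3: 1700 × 0.5 × 2.1×10⁻⁴ = 0.17850 m
Δh = 0.025056 + 0.02208 + 0.17850 = 0.225636 m

Δh = 226 mm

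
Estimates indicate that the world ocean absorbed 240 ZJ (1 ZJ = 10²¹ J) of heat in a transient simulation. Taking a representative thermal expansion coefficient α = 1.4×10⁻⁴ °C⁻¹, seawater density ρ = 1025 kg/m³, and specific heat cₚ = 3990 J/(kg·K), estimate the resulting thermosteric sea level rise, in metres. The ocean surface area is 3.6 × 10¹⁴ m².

0.0228 m of thermosteric rise

Per unit area: Q = 240×10²¹ / (3.6×10¹⁴) ≈ 6.667×10⁸ J/m²
Δh = αQ/(ρcₚ) = 1.4×10⁻⁴ × 6.667×10⁸ / (1025 × 3990) ≈ 0.022822 m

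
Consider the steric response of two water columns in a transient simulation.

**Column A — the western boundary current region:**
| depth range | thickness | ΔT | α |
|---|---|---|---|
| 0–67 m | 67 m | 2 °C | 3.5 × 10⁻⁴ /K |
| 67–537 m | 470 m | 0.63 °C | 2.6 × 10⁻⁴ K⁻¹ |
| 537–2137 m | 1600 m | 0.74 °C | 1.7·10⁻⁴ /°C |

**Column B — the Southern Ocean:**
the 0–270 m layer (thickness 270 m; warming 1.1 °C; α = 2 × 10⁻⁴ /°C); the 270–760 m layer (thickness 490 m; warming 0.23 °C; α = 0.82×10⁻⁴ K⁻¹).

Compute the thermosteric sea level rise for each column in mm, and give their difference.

Δh_A ≈ 330 mm, Δh_B ≈ 69 mm; difference ≈ 260 mm

A Layer 1: 3.5×10⁻⁴ × 67 × 2 = 0.04690 m
A 67–537 m: 2.6×10⁻⁴ × 0.63 × 470 = 0.076986 m
A Layer 3: 1.7×10⁻⁴ × 1600 × 0.74 = 0.20128 m
A total: 0.325166 m
B 0–270 m: 270 × 2×10⁻⁴ × 1.1 = 0.05940 m
B 270–760 m: 490 × 0.82×10⁻⁴ × 0.23 = 0.0092414 m
B total: 0.0686414 m
Difference: 0.325166 − 0.0686414 = 0.2565246 m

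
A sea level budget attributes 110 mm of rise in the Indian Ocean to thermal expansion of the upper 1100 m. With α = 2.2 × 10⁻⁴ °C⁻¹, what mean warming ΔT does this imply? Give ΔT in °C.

0.455 °C

ΔT = Δh/(αH) = 0.11 / (2.2×10⁻⁴ × 1100) ≈ 0.4545 °C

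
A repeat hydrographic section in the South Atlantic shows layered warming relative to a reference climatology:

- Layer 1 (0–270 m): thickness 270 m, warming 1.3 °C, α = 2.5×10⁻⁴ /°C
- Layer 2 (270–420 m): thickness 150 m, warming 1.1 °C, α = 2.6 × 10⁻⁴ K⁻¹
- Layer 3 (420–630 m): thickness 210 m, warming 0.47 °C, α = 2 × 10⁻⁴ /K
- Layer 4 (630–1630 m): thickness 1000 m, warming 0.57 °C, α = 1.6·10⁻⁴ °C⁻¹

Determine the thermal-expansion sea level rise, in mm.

Layer 1: 1.3 × 2.5×10⁻⁴ × 270 = 0.08775 m
2.6×10⁻⁴ × 150 × 1.1 = 0.04290 m
420–630 m: 2×10⁻⁴ × 210 × 0.47 = 0.01974 m
Layer 4: 1.6×10⁻⁴ × 1000 × 0.57 = 0.09120 m
Δh = 0.08775 + 0.04290 + 0.01974 + 0.09120 = 0.24159 m

Δh ≈ 242 mm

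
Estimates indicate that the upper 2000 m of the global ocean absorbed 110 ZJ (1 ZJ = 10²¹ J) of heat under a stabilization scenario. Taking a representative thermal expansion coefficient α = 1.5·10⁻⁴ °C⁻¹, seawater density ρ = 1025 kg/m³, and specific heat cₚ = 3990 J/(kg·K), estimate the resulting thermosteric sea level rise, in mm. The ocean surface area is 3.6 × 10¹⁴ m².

Per unit area: Q = 110×10²¹ / (3.6×10¹⁴) ≈ 3.056×10⁸ J/m²
Δh = αQ/(ρcₚ) = 1.5×10⁻⁴ × 3.056×10⁸ / (1025 × 3990) ≈ 0.011209 m

about 11.2 mm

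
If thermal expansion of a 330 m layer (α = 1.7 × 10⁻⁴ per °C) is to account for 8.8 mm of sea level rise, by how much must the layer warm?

ΔT = Δh/(αH) = 0.0088 / (1.7×10⁻⁴ × 330) ≈ 0.1569 K

about 0.157 K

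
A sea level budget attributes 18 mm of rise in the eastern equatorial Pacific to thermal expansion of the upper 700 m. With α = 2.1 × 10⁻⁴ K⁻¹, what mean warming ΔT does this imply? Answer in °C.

ΔT ≈ 0.122 °C

ΔT = Δh/(αH) = 0.018 / (2.1×10⁻⁴ × 700) ≈ 0.1224 °C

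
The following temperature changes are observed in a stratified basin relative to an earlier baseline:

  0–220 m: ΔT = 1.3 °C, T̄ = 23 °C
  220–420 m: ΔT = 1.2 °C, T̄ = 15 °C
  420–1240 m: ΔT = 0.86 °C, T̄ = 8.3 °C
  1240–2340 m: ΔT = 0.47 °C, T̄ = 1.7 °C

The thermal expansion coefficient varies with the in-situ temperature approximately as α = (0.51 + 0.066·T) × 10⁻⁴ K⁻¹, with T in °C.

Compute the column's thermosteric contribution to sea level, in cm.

20.1 cm of thermosteric rise

Layer 1: α = (0.51 + 0.066×23)×10⁻⁴ = 2.028×10⁻⁴ K⁻¹
Layer 2: α = (0.51 + 0.066×15)×10⁻⁴ = 1.5×10⁻⁴ K⁻¹
Layer 3: α = (0.51 + 0.066×8.3)×10⁻⁴ = 1.0578×10⁻⁴ K⁻¹
Layer 4: α = (0.51 + 0.066×1.7)×10⁻⁴ = 0.6222×10⁻⁴ K⁻¹
220 × 2.028×10⁻⁴ × 1.3 = 0.0580008 m
Layer 2: 1.5×10⁻⁴ × 200 × 1.2 = 0.03600 m
0.86 × 820 × 1.0578×10⁻⁴ = 0.074596056 m
0.6222×10⁻⁴ × 0.47 × 1100 = 0.03216774 m
Δh = 0.0580008 + 0.03600 + 0.074596056 + 0.03216774 = 0.200764596 m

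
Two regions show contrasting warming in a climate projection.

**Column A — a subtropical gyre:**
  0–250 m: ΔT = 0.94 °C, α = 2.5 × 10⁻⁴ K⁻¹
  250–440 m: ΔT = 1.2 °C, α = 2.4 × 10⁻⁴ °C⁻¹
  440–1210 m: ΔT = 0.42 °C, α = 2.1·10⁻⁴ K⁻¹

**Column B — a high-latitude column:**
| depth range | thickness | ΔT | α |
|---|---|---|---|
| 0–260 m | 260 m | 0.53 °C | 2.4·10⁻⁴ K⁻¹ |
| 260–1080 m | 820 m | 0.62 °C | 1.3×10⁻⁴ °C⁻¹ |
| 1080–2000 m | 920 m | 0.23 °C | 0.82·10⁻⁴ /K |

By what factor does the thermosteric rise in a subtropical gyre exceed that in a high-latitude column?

A Layer 1: 0.94 × 250 × 2.5×10⁻⁴ = 0.05875 m
A Layer 2: 2.4×10⁻⁴ × 1.2 × 190 = 0.05472 m
A 0.42 × 770 × 2.1×10⁻⁴ = 0.067914 m
A total: 0.181384 m
B 260 × 2.4×10⁻⁴ × 0.53 = 0.033072 m
B 0.62 × 1.3×10⁻⁴ × 820 = 0.066092 m
B 1080–2000 m: 0.82×10⁻⁴ × 920 × 0.23 = 0.0173512 m
B total: 0.1165152 m
Ratio: 0.181384 / 0.1165152 ≈ 1.557

≈ 1.6×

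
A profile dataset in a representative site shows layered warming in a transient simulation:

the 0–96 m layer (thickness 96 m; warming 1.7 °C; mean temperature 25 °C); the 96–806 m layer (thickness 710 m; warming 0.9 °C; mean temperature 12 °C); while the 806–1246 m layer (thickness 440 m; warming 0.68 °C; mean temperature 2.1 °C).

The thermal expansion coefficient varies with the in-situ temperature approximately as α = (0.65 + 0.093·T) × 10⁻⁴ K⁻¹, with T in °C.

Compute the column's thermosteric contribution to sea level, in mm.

Layer 1: α = (0.65 + 0.093×25)×10⁻⁴ = 2.975×10⁻⁴ K⁻¹
Layer 2: α = (0.65 + 0.093×12)×10⁻⁴ = 1.766×10⁻⁴ K⁻¹
Layer 3: α = (0.65 + 0.093×2.1)×10⁻⁴ = 0.8453×10⁻⁴ K⁻¹
0–96 m: 2.975×10⁻⁴ × 1.7 × 96 = 0.048552 m
710 × 0.9 × 1.766×10⁻⁴ = 0.1128474 m
Layer 3: 0.68 × 440 × 0.8453×10⁻⁴ = 0.025291376 m
Δh = 0.048552 + 0.1128474 + 0.025291376 = 0.186690776 m ≈ 187 mm

about 187 mm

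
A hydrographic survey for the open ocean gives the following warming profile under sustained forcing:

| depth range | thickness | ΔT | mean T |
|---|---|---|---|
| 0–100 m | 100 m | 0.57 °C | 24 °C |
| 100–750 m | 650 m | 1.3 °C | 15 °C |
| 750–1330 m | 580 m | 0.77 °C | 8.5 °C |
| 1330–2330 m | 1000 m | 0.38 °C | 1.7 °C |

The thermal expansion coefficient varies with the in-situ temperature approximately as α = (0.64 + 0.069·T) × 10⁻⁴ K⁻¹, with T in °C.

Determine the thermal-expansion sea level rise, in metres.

about 0.238 m

Layer 1: α = (0.64 + 0.069×24)×10⁻⁴ = 2.296×10⁻⁴ K⁻¹
Layer 2: α = (0.64 + 0.069×15)×10⁻⁴ = 1.675×10⁻⁴ K⁻¹
Layer 3: α = (0.64 + 0.069×8.5)×10⁻⁴ = 1.2265×10⁻⁴ K⁻¹
Layer 4: α = (0.64 + 0.069×1.7)×10⁻⁴ = 0.7573×10⁻⁴ K⁻¹
0–100 m: 2.296×10⁻⁴ × 100 × 0.57 = 0.0130872 m
Layer 2: 1.675×10⁻⁴ × 650 × 1.3 = 0.1415375 m
750–1330 m: 1.2265×10⁻⁴ × 580 × 0.77 = 0.05477549 m
1330–2330 m: 1000 × 0.38 × 0.7573×10⁻⁴ = 0.0287774 m
Δh = 0.0130872 + 0.1415375 + 0.05477549 + 0.0287774 = 0.23817759 m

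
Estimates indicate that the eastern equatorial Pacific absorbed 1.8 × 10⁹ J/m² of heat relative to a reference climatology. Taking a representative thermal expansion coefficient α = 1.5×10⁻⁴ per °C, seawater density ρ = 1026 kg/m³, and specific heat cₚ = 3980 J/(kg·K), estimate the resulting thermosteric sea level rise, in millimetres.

Δh = αQ/(ρcₚ) = 1.5×10⁻⁴ × 1.8×10⁹ / (1026 × 3980) ≈ 0.06612 m

about 66.1 mm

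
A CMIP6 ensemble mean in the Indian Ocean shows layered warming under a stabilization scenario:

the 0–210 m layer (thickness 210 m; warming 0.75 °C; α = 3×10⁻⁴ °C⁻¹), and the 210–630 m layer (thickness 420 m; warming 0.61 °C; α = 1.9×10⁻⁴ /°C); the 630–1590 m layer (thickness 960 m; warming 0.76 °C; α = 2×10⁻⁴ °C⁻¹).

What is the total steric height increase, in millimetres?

242 mm of thermosteric rise

3×10⁻⁴ × 210 × 0.75 = 0.04725 m
Layer 2: 0.61 × 1.9×10⁻⁴ × 420 = 0.048678 m
630–1590 m: 0.76 × 960 × 2×10⁻⁴ = 0.14592 m
Δh = 0.04725 + 0.048678 + 0.14592 = 0.241848 m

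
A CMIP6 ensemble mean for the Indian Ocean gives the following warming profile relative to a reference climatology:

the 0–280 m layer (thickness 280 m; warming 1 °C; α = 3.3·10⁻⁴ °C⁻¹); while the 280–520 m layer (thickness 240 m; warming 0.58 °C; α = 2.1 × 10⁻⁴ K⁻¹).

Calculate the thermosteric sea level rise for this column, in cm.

0–280 m: 3.3×10⁻⁴ × 280 × 1 = 0.09240 m
280–520 m: 240 × 2.1×10⁻⁴ × 0.58 = 0.029232 m
Δh = 0.09240 + 0.029232 = 0.121632 m

12.2 cm of thermosteric rise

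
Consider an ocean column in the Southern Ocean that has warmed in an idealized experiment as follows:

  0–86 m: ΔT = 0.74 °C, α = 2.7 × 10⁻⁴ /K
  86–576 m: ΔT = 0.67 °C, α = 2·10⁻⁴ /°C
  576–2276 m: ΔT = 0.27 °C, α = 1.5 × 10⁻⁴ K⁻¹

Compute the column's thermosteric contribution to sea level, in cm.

Δh = 15.2 cm

0–86 m: 86 × 2.7×10⁻⁴ × 0.74 = 0.0171828 m
Layer 2: 2×10⁻⁴ × 490 × 0.67 = 0.06566 m
Layer 3: 1.5×10⁻⁴ × 0.27 × 1700 = 0.06885 m
Δh = 0.0171828 + 0.06566 + 0.06885 = 0.1516928 m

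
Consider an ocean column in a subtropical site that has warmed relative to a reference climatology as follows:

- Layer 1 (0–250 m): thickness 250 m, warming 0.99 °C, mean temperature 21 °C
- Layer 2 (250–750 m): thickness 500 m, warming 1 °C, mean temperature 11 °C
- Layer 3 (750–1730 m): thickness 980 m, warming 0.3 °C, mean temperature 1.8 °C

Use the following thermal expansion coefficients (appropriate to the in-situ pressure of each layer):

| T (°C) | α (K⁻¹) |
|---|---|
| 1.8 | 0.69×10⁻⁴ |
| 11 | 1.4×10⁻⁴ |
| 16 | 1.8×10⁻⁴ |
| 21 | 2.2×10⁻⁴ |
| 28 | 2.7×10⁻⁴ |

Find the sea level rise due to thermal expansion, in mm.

Layer 1 at 21 °C → α = 2.2×10⁻⁴ K⁻¹
Layer 2 at 11 °C → α = 1.4×10⁻⁴ K⁻¹
Layer 3 at 1.8 °C → α = 0.69×10⁻⁴ K⁻¹
0–250 m: 0.99 × 250 × 2.2×10⁻⁴ = 0.05445 m
250–750 m: 1 × 1.4×10⁻⁴ × 500 = 0.07000 m
Layer 3: 0.3 × 980 × 0.69×10⁻⁴ = 0.020286 m
Δh = 0.05445 + 0.07000 + 0.020286 = 0.144736 m

145 mm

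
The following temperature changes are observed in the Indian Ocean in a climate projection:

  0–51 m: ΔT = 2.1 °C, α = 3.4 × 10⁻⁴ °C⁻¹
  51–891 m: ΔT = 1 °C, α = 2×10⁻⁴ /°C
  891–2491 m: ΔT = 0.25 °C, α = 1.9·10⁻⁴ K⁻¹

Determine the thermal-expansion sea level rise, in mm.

0–51 m: 51 × 3.4×10⁻⁴ × 2.1 = 0.036414 m
Layer 2: 840 × 2×10⁻⁴ × 1 = 0.16800 m
1600 × 0.25 × 1.9×10⁻⁴ = 0.07600 m
Δh = 0.036414 + 0.16800 + 0.07600 = 0.280414 m ≈ 280 mm

280 mm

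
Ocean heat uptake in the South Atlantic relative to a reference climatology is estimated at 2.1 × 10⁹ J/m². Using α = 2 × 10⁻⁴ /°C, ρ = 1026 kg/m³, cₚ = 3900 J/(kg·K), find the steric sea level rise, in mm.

about 105 mm

Δh = αQ/(ρcₚ) = 2×10⁻⁴ × 2.1×10⁹ / (1026 × 3900) ≈ 0.10496 m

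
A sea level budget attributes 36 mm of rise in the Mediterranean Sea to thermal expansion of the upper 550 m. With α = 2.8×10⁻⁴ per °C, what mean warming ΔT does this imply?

about 0.23 °C

ΔT = Δh/(αH) = 0.036 / (2.8×10⁻⁴ × 550) ≈ 0.2338 °C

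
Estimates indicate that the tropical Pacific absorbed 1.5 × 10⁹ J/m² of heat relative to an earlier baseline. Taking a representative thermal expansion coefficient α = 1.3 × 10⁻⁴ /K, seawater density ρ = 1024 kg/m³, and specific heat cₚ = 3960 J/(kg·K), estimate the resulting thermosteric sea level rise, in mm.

Δh = αQ/(ρcₚ) = 1.3×10⁻⁴ × 1.5×10⁹ / (1024 × 3960) ≈ 0.048088 m

about 48.1 mm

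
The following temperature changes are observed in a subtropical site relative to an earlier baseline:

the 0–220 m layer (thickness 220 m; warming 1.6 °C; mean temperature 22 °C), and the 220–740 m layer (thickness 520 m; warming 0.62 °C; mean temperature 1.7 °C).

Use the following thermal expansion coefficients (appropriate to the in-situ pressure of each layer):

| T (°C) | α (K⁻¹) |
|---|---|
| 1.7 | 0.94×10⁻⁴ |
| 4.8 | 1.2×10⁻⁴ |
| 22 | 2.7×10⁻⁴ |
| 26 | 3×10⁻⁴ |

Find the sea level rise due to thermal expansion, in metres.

Layer 1 at 22 °C → α = 2.7×10⁻⁴ K⁻¹
Layer 2 at 1.7 °C → α = 0.94×10⁻⁴ K⁻¹
0–220 m: 220 × 1.6 × 2.7×10⁻⁴ = 0.09504 m
220–740 m: 0.62 × 0.94×10⁻⁴ × 520 = 0.0303056 m
Δh = 0.09504 + 0.0303056 = 0.1253456 m

Δh = 0.13 m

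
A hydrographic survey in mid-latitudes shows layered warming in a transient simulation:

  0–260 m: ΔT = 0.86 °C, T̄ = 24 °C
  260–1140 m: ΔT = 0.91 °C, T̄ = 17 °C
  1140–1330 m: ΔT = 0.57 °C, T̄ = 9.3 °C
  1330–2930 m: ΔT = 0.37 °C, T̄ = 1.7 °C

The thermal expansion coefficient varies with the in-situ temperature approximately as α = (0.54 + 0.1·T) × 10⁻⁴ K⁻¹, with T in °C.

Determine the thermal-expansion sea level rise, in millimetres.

Layer 1: α = (0.54 + 0.1×24)×10⁻⁴ = 2.94×10⁻⁴ K⁻¹
Layer 2: α = (0.54 + 0.1×17)×10⁻⁴ = 2.24×10⁻⁴ K⁻¹
Layer 3: α = (0.54 + 0.1×9.3)×10⁻⁴ = 1.47×10⁻⁴ K⁻¹
Layer 4: α = (0.54 + 0.1×1.7)×10⁻⁴ = 0.71×10⁻⁴ K⁻¹
0–260 m: 0.86 × 260 × 2.94×10⁻⁴ = 0.0657384 m
Layer 2: 880 × 0.91 × 2.24×10⁻⁴ = 0.1793792 m
Layer 3: 0.57 × 1.47×10⁻⁴ × 190 = 0.0159201 m
1330–2930 m: 1600 × 0.71×10⁻⁴ × 0.37 = 0.042032 m
Δh = 0.0657384 + 0.1793792 + 0.0159201 + 0.042032 = 0.3030697 m

300 mm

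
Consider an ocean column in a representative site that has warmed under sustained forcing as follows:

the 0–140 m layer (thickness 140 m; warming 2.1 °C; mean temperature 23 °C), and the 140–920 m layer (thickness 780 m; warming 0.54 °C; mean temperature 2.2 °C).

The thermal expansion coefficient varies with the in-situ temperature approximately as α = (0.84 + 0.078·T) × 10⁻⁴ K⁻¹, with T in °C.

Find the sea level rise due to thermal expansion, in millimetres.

Layer 1: α = (0.84 + 0.078×23)×10⁻⁴ = 2.634×10⁻⁴ K⁻¹
Layer 2: α = (0.84 + 0.078×2.2)×10⁻⁴ = 1.0116×10⁻⁴ K⁻¹
2.634×10⁻⁴ × 140 × 2.1 = 0.0774396 m
Layer 2: 1.0116×10⁻⁴ × 780 × 0.54 = 0.042608592 m
Δh = 0.0774396 + 0.042608592 = 0.120048192 m ≈ 120 mm

about 120 mm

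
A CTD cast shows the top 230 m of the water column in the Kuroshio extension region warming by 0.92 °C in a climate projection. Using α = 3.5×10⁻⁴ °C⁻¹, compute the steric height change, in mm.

about 74 mm

Δh = αΔT·H = 3.5×10⁻⁴ × 0.92 × 230 = 0.07406 m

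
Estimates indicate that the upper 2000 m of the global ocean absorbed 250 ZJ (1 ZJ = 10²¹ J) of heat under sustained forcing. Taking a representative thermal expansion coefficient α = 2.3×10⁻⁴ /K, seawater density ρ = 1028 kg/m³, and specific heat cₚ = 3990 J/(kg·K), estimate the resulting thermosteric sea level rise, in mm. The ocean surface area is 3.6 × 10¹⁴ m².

Per unit area: Q = 250×10²¹ / (3.6×10¹⁴) ≈ 6.944×10⁸ J/m²
Δh = αQ/(ρcₚ) = 2.3×10⁻⁴ × 6.944×10⁸ / (1028 × 3990) ≈ 0.038938 m

about 39 mm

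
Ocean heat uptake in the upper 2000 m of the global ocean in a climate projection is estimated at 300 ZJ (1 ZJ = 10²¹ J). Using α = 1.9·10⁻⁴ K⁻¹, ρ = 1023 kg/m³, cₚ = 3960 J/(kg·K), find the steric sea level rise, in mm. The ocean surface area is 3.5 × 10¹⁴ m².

40 mm

Per unit area: Q = 300×10²¹ / (3.5×10¹⁴) ≈ 8.571×10⁸ J/m²
Δh = αQ/(ρcₚ) = 1.9×10⁻⁴ × 8.571×10⁸ / (1023 × 3960) ≈ 0.040199 m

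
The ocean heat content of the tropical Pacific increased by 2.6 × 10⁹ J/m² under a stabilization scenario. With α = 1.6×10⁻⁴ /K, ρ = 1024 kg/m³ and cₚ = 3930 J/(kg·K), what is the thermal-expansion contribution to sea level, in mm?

Δh = αQ/(ρcₚ) = 1.6×10⁻⁴ × 2.6×10⁹ / (1024 × 3930) ≈ 0.10337 m

about 103 mm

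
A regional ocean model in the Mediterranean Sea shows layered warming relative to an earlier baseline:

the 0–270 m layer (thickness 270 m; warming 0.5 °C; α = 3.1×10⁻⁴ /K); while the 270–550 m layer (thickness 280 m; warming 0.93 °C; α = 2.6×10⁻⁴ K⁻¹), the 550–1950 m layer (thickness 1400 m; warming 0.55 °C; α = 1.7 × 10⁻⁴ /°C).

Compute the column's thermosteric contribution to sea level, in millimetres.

3.1×10⁻⁴ × 0.5 × 270 = 0.04185 m
2.6×10⁻⁴ × 0.93 × 280 = 0.067704 m
550–1950 m: 0.55 × 1.7×10⁻⁴ × 1400 = 0.13090 m
Δh = 0.04185 + 0.067704 + 0.13090 = 0.240454 m

Δh ≈ 240 mm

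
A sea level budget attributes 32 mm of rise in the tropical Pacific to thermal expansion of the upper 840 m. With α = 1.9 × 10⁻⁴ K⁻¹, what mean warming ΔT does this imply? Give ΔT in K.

about 0.20 K

ΔT = Δh/(αH) = 0.032 / (1.9×10⁻⁴ × 840) ≈ 0.2005 K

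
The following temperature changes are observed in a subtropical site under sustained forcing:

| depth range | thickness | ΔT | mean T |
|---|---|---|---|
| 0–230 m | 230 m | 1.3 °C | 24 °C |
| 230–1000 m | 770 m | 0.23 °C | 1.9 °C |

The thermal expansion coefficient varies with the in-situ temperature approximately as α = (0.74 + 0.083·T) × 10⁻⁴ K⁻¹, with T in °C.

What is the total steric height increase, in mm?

97.6 mm of thermosteric rise

Layer 1: α = (0.74 + 0.083×24)×10⁻⁴ = 2.732×10⁻⁴ K⁻¹
Layer 2: α = (0.74 + 0.083×1.9)×10⁻⁴ = 0.8977×10⁻⁴ K⁻¹
0–230 m: 1.3 × 2.732×10⁻⁴ × 230 = 0.0816868 m
230–1000 m: 0.8977×10⁻⁴ × 0.23 × 770 = 0.015898267 m
Δh = 0.0816868 + 0.015898267 = 0.097585067 m ≈ 97.6 mm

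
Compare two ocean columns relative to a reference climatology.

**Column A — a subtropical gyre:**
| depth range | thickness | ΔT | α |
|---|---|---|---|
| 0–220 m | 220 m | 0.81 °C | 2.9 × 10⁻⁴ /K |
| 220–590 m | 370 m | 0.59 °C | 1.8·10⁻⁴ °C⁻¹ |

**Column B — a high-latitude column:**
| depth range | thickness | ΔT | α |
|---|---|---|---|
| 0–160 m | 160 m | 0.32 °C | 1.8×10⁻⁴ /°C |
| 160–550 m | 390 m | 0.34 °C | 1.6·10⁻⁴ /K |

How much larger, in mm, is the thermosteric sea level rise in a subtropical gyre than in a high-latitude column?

60.5 mm

A Layer 1: 0.81 × 220 × 2.9×10⁻⁴ = 0.051678 m
A 1.8×10⁻⁴ × 0.59 × 370 = 0.039294 m
A total: 0.090972 m
B 0–160 m: 1.8×10⁻⁴ × 0.32 × 160 = 0.009216 m
B 160–550 m: 0.34 × 1.6×10⁻⁴ × 390 = 0.021216 m
B total: 0.030432 m
Difference: 0.090972 − 0.030432 = 0.06054 m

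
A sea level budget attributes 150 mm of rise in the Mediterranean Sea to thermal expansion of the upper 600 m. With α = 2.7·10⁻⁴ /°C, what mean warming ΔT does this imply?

ΔT ≈ 0.926 °C

ΔT = Δh/(αH) = 0.15 / (2.7×10⁻⁴ × 600) ≈ 0.9259 °C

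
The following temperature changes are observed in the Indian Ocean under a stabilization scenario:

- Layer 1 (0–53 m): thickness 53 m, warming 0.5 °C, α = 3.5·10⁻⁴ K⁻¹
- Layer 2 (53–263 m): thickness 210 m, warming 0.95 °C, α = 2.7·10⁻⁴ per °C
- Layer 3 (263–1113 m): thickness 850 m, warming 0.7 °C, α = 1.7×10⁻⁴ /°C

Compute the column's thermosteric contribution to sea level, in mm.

Δh = 160 mm

0.5 × 53 × 3.5×10⁻⁴ = 0.009275 m
210 × 0.95 × 2.7×10⁻⁴ = 0.053865 m
Layer 3: 1.7×10⁻⁴ × 0.7 × 850 = 0.10115 m
Δh = 0.009275 + 0.053865 + 0.10115 = 0.16429 m ≈ 160 mm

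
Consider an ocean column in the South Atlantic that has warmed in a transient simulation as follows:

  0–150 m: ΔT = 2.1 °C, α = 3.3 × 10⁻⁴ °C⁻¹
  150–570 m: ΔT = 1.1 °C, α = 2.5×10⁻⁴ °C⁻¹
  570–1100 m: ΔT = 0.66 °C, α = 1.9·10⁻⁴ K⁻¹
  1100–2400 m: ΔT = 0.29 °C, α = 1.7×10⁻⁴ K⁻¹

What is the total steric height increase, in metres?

Layer 1: 2.1 × 150 × 3.3×10⁻⁴ = 0.10395 m
420 × 2.5×10⁻⁴ × 1.1 = 0.11550 m
570–1100 m: 1.9×10⁻⁴ × 0.66 × 530 = 0.066462 m
1100–2400 m: 0.29 × 1300 × 1.7×10⁻⁴ = 0.06409 m
Δh = 0.10395 + 0.11550 + 0.066462 + 0.06409 = 0.350002 m ≈ 0.350 m

0.350 m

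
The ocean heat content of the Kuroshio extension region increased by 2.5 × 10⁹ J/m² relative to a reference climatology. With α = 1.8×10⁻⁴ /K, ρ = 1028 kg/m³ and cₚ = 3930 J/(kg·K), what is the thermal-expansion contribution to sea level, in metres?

Δh = αQ/(ρcₚ) = 1.8×10⁻⁴ × 2.5×10⁹ / (1028 × 3930) ≈ 0.11139 m

0.11 m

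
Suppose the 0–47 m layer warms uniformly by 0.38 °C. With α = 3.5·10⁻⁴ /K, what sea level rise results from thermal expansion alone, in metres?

about 0.00625 m

Δh = αΔT·H = 3.5×10⁻⁴ × 0.38 × 47 = 0.006251 m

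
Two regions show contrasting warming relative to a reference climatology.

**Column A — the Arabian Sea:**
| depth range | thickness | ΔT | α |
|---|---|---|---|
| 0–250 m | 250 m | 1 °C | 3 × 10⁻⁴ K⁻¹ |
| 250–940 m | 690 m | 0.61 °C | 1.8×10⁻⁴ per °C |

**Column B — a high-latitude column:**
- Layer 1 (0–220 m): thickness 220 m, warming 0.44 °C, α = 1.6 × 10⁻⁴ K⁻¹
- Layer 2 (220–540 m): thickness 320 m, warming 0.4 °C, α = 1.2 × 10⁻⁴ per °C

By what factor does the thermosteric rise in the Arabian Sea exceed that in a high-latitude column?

≈ 4.9×

A Layer 1: 3×10⁻⁴ × 1 × 250 = 0.07500 m
A 250–940 m: 1.8×10⁻⁴ × 0.61 × 690 = 0.075762 m
A total: 0.150762 m
B 0–220 m: 0.44 × 220 × 1.6×10⁻⁴ = 0.015488 m
B 1.2×10⁻⁴ × 320 × 0.4 = 0.01536 m
B total: 0.030848 m
Ratio: 0.150762 / 0.030848 ≈ 4.887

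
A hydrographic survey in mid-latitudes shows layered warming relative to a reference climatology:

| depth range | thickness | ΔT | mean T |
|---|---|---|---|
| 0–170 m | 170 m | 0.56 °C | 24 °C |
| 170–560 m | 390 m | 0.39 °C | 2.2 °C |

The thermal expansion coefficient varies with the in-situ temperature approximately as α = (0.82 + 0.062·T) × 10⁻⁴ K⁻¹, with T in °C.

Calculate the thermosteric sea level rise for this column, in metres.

Layer 1: α = (0.82 + 0.062×24)×10⁻⁴ = 2.308×10⁻⁴ K⁻¹
Layer 2: α = (0.82 + 0.062×2.2)×10⁻⁴ = 0.9564×10⁻⁴ K⁻¹
0.56 × 2.308×10⁻⁴ × 170 = 0.02197216 m
Layer 2: 390 × 0.9564×10⁻⁴ × 0.39 = 0.014546844 m
Δh = 0.02197216 + 0.014546844 = 0.036519004 m ≈ 0.0365 m

0.0365 m of thermosteric rise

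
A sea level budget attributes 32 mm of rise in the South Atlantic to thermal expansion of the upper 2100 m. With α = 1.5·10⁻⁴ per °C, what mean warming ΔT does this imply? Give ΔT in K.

ΔT = Δh/(αH) = 0.032 / (1.5×10⁻⁴ × 2100) ≈ 0.1016 K

0.102 K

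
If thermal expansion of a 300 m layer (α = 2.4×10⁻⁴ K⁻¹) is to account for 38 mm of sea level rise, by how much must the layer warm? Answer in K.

ΔT ≈ 0.528 K

ΔT = Δh/(αH) = 0.038 / (2.4×10⁻⁴ × 300) ≈ 0.5278 K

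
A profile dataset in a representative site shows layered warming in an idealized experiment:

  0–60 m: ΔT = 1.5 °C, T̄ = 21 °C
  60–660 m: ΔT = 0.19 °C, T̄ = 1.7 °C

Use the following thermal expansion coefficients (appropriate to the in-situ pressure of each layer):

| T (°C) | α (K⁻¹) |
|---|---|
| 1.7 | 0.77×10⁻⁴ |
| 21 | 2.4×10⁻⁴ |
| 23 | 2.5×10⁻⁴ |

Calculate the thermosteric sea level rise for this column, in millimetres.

Layer 1 at 21 °C → α = 2.4×10⁻⁴ K⁻¹
Layer 2 at 1.7 °C → α = 0.77×10⁻⁴ K⁻¹
0–60 m: 1.5 × 2.4×10⁻⁴ × 60 = 0.02160 m
60–660 m: 0.77×10⁻⁴ × 0.19 × 600 = 0.008778 m
Δh = 0.02160 + 0.008778 = 0.030378 m

Δh = 30.4 mm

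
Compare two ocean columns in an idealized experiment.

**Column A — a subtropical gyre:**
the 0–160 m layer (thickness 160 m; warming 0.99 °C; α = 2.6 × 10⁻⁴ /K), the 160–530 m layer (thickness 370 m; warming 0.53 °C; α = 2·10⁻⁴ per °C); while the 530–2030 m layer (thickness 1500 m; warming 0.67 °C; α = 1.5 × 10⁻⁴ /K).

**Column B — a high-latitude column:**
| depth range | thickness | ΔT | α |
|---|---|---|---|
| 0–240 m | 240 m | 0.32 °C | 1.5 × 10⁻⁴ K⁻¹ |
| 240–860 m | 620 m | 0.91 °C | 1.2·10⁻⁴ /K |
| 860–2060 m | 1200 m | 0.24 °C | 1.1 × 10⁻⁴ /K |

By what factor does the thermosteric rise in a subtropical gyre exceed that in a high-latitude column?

2.1

A Layer 1: 2.6×10⁻⁴ × 160 × 0.99 = 0.041184 m
A 370 × 0.53 × 2×10⁻⁴ = 0.03922 m
A 530–2030 m: 1500 × 1.5×10⁻⁴ × 0.67 = 0.15075 m
A total: 0.231154 m
B Layer 1: 0.32 × 240 × 1.5×10⁻⁴ = 0.01152 m
B Layer 2: 0.91 × 1.2×10⁻⁴ × 620 = 0.067704 m
B 0.24 × 1200 × 1.1×10⁻⁴ = 0.03168 m
B total: 0.110904 m
Ratio: 0.231154 / 0.110904 ≈ 2.084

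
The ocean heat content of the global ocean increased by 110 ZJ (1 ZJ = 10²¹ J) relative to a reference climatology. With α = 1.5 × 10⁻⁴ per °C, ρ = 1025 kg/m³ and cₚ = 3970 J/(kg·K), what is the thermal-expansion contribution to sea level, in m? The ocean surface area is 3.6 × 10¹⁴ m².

Per unit area: Q = 110×10²¹ / (3.6×10¹⁴) ≈ 3.056×10⁸ J/m²
Δh = αQ/(ρcₚ) = 1.5×10⁻⁴ × 3.056×10⁸ / (1025 × 3970) ≈ 0.011265 m

Δh ≈ 0.0113 m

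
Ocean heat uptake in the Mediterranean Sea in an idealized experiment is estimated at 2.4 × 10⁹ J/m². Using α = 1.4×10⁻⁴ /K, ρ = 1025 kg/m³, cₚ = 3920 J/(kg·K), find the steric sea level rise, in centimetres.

Δh = αQ/(ρcₚ) = 1.4×10⁻⁴ × 2.4×10⁹ / (1025 × 3920) ≈ 0.083624 m

8.36 cm of thermosteric rise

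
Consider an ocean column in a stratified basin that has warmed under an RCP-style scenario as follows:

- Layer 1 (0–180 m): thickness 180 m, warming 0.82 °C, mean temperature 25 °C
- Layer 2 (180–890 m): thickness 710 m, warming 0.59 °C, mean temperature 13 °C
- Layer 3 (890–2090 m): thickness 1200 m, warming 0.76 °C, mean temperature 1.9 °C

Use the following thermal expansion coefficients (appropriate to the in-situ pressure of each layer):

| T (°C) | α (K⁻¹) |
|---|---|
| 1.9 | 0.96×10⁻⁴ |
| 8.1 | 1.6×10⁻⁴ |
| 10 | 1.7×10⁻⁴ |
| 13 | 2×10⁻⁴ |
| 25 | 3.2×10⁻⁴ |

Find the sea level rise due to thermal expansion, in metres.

Layer 1 at 25 °C → α = 3.2×10⁻⁴ K⁻¹
Layer 2 at 13 °C → α = 2×10⁻⁴ K⁻¹
Layer 3 at 1.9 °C → α = 0.96×10⁻⁴ K⁻¹
0.82 × 3.2×10⁻⁴ × 180 = 0.047232 m
180–890 m: 710 × 0.59 × 2×10⁻⁴ = 0.08378 m
890–2090 m: 0.76 × 0.96×10⁻⁴ × 1200 = 0.087552 m
Δh = 0.047232 + 0.08378 + 0.087552 = 0.218564 m ≈ 0.219 m

about 0.219 m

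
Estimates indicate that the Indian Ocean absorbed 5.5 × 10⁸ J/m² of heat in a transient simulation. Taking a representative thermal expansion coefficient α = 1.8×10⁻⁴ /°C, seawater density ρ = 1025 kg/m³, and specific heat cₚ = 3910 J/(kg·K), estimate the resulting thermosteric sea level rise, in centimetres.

Δh = 2.47 cm

Δh = αQ/(ρcₚ) = 1.8×10⁻⁴ × 5.5×10⁸ / (1025 × 3910) ≈ 0.024702 m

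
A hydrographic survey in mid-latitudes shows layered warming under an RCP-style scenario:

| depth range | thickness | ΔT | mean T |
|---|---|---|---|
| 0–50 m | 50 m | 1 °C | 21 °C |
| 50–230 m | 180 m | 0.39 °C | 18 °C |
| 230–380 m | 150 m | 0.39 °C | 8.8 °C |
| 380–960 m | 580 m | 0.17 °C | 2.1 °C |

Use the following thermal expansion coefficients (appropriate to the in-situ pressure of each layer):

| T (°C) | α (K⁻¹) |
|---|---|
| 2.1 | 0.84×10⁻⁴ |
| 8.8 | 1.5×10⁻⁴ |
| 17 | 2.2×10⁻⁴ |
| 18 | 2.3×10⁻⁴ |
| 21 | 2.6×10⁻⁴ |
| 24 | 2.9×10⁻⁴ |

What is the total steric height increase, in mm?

Δh ≈ 46.2 mm

Layer 1 at 21 °C → α = 2.6×10⁻⁴ K⁻¹
Layer 2 at 18 °C → α = 2.3×10⁻⁴ K⁻¹
Layer 3 at 8.8 °C → α = 1.5×10⁻⁴ K⁻¹
Layer 4 at 2.1 °C → α = 0.84×10⁻⁴ K⁻¹
1 × 2.6×10⁻⁴ × 50 = 0.01300 m
Layer 2: 0.39 × 180 × 2.3×10⁻⁴ = 0.016146 m
0.39 × 1.5×10⁻⁴ × 150 = 0.008775 m
380–960 m: 0.84×10⁻⁴ × 0.17 × 580 = 0.0082824 m
Δh = 0.01300 + 0.016146 + 0.008775 + 0.0082824 = 0.0462034 m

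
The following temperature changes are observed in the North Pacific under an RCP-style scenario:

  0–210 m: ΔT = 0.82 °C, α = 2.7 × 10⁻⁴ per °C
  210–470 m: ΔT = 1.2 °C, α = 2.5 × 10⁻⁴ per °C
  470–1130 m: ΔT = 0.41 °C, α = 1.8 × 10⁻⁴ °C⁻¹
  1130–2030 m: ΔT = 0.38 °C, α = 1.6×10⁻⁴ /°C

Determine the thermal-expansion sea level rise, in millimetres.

Δh = 230 mm

210 × 2.7×10⁻⁴ × 0.82 = 0.046494 m
210–470 m: 2.5×10⁻⁴ × 260 × 1.2 = 0.07800 m
Layer 3: 1.8×10⁻⁴ × 0.41 × 660 = 0.048708 m
0.38 × 1.6×10⁻⁴ × 900 = 0.05472 m
Δh = 0.046494 + 0.07800 + 0.048708 + 0.05472 = 0.227922 m ≈ 230 mm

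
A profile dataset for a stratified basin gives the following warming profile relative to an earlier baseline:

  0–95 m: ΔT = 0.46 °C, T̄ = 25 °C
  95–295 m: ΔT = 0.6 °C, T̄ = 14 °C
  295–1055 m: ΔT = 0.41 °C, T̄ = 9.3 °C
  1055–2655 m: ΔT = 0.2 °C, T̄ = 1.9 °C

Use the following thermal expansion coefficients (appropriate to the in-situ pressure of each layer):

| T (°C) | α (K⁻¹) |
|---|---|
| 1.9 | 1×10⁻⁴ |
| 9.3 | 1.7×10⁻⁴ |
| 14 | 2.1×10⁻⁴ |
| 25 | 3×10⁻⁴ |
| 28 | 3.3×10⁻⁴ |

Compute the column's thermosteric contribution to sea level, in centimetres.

Layer 1 at 25 °C → α = 3×10⁻⁴ K⁻¹
Layer 2 at 14 °C → α = 2.1×10⁻⁴ K⁻¹
Layer 3 at 9.3 °C → α = 1.7×10⁻⁴ K⁻¹
Layer 4 at 1.9 °C → α = 1×10⁻⁴ K⁻¹
0.46 × 95 × 3×10⁻⁴ = 0.01311 m
95–295 m: 200 × 0.6 × 2.1×10⁻⁴ = 0.02520 m
295–1055 m: 0.41 × 760 × 1.7×10⁻⁴ = 0.052972 m
Layer 4: 1×10⁻⁴ × 1600 × 0.2 = 0.03200 m
Δh = 0.01311 + 0.02520 + 0.052972 + 0.03200 = 0.123282 m

Δh = 12 cm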